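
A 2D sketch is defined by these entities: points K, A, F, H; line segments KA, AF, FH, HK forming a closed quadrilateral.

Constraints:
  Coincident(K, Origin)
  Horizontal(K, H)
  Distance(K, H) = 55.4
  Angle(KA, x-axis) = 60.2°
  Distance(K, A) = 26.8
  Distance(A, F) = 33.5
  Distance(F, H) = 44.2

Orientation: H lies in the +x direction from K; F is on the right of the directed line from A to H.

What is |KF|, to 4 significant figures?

16.08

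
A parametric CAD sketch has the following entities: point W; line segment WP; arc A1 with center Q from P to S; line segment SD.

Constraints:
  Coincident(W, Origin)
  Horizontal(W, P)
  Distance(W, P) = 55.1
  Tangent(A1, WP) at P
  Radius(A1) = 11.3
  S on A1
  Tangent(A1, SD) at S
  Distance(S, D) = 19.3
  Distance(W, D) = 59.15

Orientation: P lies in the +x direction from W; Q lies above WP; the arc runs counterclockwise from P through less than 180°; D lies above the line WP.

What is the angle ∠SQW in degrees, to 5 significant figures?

145.89°

Checks: |WP| = 55.10 ✓; |QS| = 11.30 ✓; ∠(QS, SD) = 90.00° ✓; |SD| = 19.30 ✓; |WD| = 59.15 ✓.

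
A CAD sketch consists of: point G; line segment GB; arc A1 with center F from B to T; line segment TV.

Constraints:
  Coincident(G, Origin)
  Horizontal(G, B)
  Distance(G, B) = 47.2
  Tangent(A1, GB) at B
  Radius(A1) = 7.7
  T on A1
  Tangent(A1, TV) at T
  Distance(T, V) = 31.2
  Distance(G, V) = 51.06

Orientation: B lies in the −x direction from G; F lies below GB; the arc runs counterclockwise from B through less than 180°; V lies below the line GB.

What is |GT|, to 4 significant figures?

54.78

Checks: ∠(FB, BG) = 90.00° ✓; |FT| = 7.700 ✓; ∠(FT, TV) = 90.00° ✓; |TV| = 31.20 ✓; |GV| = 51.06 ✓.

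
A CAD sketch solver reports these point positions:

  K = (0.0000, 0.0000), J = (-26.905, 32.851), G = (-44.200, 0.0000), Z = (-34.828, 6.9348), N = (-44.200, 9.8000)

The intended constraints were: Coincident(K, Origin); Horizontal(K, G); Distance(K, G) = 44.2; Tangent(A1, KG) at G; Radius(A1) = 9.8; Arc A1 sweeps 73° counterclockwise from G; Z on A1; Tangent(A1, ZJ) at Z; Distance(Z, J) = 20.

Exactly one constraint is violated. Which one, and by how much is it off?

Distance(Z, J) = 20 — off by 7.10.

K = (0.00, 0.00) ✓; K.y = 0.00, G.y = 0.00 ✓; |KG| = 44.20 ✓; ∠(NG, GK) = 90.00° ✓; |NG| = 9.800 ✓; bearing(N→Z) − bearing(N→G) = 73.00° ✓; |NZ| = 9.800 ✓; ∠(NZ, ZJ) = 90.00° ✓; |ZJ| = 27.10 ✗.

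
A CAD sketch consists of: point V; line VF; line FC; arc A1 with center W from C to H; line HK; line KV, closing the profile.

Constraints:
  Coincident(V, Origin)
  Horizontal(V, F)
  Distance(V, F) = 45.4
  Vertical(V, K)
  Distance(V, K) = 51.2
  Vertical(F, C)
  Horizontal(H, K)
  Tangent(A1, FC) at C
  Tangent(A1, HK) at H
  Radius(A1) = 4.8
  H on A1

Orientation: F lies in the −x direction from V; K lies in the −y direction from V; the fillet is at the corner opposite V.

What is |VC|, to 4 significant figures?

64.92

The virtual corner opposite V is at (-45.40, -51.20). Since A1 is tangent to FC there, WC ⟂ FC and A1 meets HK tangentially, so WH is at right angles to HK, with radius 4.8, so the center W sits 4.8 in from both sides at W = (-40.60, -46.40). That places the tangent points at C = (-45.40, -46.40) on FC and H = (-40.60, -51.20) on HK. Then |VC| = |C − V| = 64.92.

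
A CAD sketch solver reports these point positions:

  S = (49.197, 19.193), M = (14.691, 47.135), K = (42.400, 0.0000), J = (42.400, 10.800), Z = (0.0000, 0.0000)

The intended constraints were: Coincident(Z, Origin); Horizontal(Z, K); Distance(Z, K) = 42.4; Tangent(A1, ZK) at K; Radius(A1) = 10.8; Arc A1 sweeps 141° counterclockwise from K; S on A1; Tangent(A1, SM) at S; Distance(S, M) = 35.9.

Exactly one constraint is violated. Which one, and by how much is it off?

Distance(S, M) = 35.9 — off by 8.50.

Z = (0.00, 0.00) ✓; Z.y = 0.00, K.y = 0.00 ✓; |ZK| = 42.40 ✓; ∠(JK, KZ) = 90.00° ✓; |JK| = 10.80 ✓; bearing(J→S) − bearing(J→K) = 141.0° ✓; |JS| = 10.80 ✓; ∠(JS, SM) = 90.00° ✓; |SM| = 44.40 ✗.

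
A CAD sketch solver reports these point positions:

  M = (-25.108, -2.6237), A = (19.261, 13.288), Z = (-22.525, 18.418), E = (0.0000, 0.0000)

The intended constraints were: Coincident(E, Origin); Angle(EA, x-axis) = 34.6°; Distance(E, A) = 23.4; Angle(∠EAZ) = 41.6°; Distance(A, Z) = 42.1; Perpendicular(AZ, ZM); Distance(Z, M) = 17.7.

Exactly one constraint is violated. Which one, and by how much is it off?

Distance(Z, M) = 17.7 — off by 3.50.

E = (0.00, 0.00) ✓; EA at 34.60° ✓; |EA| = 23.40 ✓; ∠EAZ = 41.60° ✓; |AZ| = 42.10 ✓; ∠(AZ, ZM) = 90.00° ✓; |ZM| = 21.20 ✗.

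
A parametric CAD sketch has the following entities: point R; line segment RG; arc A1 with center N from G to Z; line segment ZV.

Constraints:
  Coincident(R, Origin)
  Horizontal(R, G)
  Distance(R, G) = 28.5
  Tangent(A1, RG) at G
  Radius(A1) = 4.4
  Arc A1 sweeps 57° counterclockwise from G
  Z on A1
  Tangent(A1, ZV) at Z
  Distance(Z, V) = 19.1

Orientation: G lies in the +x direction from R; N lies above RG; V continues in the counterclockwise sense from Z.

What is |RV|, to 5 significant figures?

46.249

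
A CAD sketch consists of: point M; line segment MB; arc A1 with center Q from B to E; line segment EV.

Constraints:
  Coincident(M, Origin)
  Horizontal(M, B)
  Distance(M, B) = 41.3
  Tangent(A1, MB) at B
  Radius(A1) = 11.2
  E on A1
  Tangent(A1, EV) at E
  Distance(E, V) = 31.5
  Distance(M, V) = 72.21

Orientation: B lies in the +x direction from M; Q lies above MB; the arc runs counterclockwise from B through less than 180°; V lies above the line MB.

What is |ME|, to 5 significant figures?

52.559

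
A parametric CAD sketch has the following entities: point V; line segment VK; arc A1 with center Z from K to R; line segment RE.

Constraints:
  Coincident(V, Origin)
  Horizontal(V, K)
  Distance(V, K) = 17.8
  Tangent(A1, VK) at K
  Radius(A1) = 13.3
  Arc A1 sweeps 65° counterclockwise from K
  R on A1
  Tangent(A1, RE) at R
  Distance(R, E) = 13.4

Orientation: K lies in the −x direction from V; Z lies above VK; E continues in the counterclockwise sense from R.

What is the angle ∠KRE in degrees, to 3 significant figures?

148°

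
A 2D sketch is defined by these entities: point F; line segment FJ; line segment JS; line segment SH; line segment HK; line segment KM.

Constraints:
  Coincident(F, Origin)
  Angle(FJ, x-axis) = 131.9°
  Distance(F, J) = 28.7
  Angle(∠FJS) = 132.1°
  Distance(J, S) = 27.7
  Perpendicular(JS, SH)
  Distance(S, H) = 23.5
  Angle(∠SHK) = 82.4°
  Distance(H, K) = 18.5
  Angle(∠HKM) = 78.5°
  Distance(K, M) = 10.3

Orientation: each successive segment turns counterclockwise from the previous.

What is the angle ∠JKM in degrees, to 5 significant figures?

43.075°

F is at the origin; FJ runs at 131.9° with length 28.7, so J = (-19.167, 21.362). ∠FJS = 132.1° gives JS at 179.80° from the x-axis; with |JS| = 27.7, S = (-46.867, 21.458). JS ⟂ SH, so SH runs at -90.200°; with |SH| = 23.5, H = (-46.949, -2.0414). ∠SHK = 82.4° gives HK at 7.4000° from the x-axis; with |HK| = 18.5, K = (-28.603, 0.34129). ∠HKM = 78.5° gives KM at 108.90° from the x-axis; with |KM| = 10.3, M = (-31.939, 10.086). Then cos ∠JKM = KJ·KM / (|KJ||KM|), giving 43.075°.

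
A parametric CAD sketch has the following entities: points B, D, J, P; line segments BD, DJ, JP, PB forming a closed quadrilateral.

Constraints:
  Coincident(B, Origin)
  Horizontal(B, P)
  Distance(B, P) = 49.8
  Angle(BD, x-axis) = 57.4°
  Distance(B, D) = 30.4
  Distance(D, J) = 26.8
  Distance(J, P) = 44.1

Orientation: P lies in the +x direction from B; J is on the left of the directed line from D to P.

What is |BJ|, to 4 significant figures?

56.43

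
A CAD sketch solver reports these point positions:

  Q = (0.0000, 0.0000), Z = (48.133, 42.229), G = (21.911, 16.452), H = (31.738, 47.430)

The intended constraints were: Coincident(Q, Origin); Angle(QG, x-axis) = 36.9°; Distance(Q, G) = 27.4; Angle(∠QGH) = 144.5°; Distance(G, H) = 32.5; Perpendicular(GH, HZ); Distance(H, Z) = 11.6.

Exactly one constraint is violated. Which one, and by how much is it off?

Distance(H, Z) = 11.6 — off by 5.60.

Q = (0.00, 0.00) ✓; QG at 36.90° ✓; |QG| = 27.40 ✓; ∠QGH = 144.5° ✓; |GH| = 32.50 ✓; ∠(GH, HZ) = 90.00° ✓; |HZ| = 17.20 ✗.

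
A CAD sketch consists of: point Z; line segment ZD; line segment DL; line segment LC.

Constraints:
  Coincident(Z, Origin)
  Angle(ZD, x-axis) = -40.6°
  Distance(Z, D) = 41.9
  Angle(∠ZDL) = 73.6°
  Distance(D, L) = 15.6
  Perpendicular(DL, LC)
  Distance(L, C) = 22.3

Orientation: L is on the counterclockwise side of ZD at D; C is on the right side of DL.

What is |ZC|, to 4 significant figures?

62.61

Z is at the origin; ZD runs at -40.6° with length 41.9, so D = 41.9·(cos -40.6°, sin -40.6°) = (31.81, -27.27). ∠ZDL = 73.6°, so DL runs at -40.6° + (180° − 73.6°) = 65.80° from the x-axis; with |DL| = 15.6, L = D + 15.6·(cos 65.80°, sin 65.80°) = (38.21, -13.04). The perpendicularity gives LC at right angles to DL; with |LC| = 22.3 on the right of DL, C = L + 22.3·(0.9121, -0.4099) = (58.55, -22.18). Then |ZC| = |C − Z| = 62.61.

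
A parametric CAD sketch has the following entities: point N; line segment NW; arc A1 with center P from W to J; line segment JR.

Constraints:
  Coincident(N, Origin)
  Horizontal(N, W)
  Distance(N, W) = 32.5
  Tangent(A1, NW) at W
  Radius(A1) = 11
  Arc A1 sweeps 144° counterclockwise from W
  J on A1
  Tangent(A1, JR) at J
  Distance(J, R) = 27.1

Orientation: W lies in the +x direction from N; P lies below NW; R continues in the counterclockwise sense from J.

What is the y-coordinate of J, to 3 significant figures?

-19.9

N is at the origin; NW is horizontal with |NW| = 32.5 and W on the +x side, so W = (32.5, 0.00). A1 meets NW tangentially, so PW is at right angles to NW, so P = W + (0, -11) = (32.5, -11.0). On A1, W sits at bearing 90° from P; a 144° counterclockwise sweep puts J at bearing 234°, so J = P + 11.0·(cos 234°, sin 234°) = (26.0, -19.9). So J.y = -19.9.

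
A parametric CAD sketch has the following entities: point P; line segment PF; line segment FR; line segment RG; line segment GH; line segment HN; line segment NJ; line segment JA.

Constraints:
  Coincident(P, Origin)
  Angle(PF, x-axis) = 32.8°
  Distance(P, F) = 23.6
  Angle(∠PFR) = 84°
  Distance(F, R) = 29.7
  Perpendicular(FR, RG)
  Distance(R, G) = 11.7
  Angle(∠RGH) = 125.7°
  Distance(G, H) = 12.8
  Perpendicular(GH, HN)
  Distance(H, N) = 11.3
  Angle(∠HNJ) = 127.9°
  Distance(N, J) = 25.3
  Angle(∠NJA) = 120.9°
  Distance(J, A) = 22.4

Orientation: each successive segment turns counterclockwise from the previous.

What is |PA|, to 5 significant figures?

58.366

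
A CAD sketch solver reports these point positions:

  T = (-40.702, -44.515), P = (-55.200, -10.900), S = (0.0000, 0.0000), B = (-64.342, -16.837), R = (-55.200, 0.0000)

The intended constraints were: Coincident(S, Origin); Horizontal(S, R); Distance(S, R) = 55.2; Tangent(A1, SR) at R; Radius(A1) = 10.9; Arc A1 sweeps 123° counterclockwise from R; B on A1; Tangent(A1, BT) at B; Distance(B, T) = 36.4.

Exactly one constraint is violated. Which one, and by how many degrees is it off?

Tangent(A1, BT) at B — off by 7.50°.

S = (0.00, 0.00) ✓; S.y = 0.00, R.y = 0.00 ✓; |SR| = 55.20 ✓; ∠(PR, RS) = 90.00° ✓; |PR| = 10.90 ✓; bearing(P→B) − bearing(P→R) = 123.0° ✓; |PB| = 10.90 ✓; ∠(PB, BT) = 82.50° ✗; |BT| = 36.40 ✓.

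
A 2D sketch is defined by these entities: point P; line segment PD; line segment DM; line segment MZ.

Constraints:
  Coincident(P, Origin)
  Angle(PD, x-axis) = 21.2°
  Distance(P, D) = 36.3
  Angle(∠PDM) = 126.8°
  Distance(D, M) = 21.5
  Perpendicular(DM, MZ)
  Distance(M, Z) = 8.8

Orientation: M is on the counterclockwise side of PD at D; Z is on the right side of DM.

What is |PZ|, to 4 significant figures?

57.48

P is at the origin; PD runs at 21.2° with length 36.3, so D = 36.3·(cos 21.2°, sin 21.2°) = (33.84, 13.13). ∠PDM = 126.8°, so DM runs at 21.2° + (180° − 126.8°) = 74.40° from the x-axis; with |DM| = 21.5, M = D + 21.5·(cos 74.40°, sin 74.40°) = (39.63, 33.83). The perpendicularity gives MZ at right angles to DM; with |MZ| = 8.8 on the right of DM, Z = M + 8.8·(0.9632, -0.2689) = (48.10, 31.47). Then |PZ| = |Z − P| = 57.48.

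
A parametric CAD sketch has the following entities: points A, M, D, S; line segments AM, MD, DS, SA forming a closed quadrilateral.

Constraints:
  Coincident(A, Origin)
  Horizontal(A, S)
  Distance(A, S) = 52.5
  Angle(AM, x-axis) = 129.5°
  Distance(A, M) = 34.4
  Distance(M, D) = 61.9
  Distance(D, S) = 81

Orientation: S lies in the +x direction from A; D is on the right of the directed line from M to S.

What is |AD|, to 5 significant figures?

40.796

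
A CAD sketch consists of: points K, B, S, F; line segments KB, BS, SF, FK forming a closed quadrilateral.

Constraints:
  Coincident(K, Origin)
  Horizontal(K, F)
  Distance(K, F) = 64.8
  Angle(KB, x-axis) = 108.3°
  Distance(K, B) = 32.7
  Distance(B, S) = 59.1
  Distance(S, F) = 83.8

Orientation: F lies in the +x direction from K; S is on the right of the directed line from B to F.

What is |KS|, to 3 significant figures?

31.3

K is at the origin; K and F share the same y with |KF| = 64.8 and F in +x, so F = (64.8, 0). KB runs at 108.3° with |KB| = 32.7, so B = (-10.3, 31.0). S is determined by |BS| = 59.1 and |SF| = 83.8 together: it lies at the intersection of circle(B, 59.1) and circle(F, 83.8). With |BF| = 81.2, the foot of the radical line on BF is 18.9 from B and the perpendicular offset is √(59.1² − 18.9²) = 56.0. Taking the right-of-BF solution: S = (-14.2, -27.9).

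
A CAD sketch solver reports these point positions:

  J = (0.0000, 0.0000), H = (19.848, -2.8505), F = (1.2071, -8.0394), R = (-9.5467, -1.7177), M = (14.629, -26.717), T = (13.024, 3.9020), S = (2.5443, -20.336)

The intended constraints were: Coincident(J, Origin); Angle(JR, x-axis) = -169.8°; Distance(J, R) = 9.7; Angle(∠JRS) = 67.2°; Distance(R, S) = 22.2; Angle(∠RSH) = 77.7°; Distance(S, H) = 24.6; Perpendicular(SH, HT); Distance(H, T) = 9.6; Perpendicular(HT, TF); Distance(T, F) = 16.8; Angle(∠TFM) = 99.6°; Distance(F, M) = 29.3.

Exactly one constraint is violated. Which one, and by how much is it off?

Distance(F, M) = 29.3 — off by 6.30.

J = (0.00, 0.00) ✓; JR at -169.8° ✓; |JR| = 9.700 ✓; ∠JRS = 67.20° ✓; |RS| = 22.20 ✓; ∠RSH = 77.70° ✓; |SH| = 24.60 ✓; ∠(SH, HT) = 90.00° ✓; |HT| = 9.600 ✓; ∠(HT, TF) = 90.00° ✓; |TF| = 16.80 ✓; ∠TFM = 99.60° ✓; |FM| = 23.00 ✗.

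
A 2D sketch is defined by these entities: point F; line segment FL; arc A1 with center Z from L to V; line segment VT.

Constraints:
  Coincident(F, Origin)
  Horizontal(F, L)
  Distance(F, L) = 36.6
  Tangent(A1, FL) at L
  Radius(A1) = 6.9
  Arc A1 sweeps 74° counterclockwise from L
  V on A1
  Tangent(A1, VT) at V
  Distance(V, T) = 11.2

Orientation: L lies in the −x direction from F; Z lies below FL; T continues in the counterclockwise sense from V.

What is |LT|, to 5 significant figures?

18.520

F is at the origin; F and L share the same y with |FL| = 36.6 and L on the −x side, so L = (-36.600, 0.0000). Since A1 is tangent to FL there, ZL ⟂ FL, so Z = L + (0, -6.9) = (-36.600, -6.9000). On A1, L sits at bearing 90° from Z; a 74° counterclockwise sweep puts V at bearing 164°, so V = Z + 6.9·(cos 164°, sin 164°) = (-43.233, -4.9981). Tangency of A1 to VT means the radius ZV is perpendicular to VT, so VT runs along (−sin 164°, cos 164°); with |VT| = 11.2, T = (-46.320, -15.764). Then |LT| = |T − L| = 18.520.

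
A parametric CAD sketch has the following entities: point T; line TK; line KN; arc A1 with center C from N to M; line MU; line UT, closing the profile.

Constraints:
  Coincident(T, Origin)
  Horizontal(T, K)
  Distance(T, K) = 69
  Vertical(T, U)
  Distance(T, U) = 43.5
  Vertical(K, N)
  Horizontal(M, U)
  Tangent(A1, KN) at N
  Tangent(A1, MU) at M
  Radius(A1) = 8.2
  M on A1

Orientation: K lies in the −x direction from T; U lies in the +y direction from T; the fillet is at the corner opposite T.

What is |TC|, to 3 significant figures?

70.3

T is at the origin; T and K share the same y with |TK| = 69.0 and K on the −x side, so K = (-69.0, 0.00). TU is vertical with |TU| = 43.5 and U on the +y side, so U = (0.00, 43.5). The virtual corner opposite T is at (-69.0, 43.5). The tangent condition forces CN to be normal to KN and tangency of A1 to MU means the radius CM is perpendicular to MU, with radius 8.2, so the center C sits 8.2 in from both sides at C = (-60.8, 35.3). Then |TC| = |C − T| = 70.3.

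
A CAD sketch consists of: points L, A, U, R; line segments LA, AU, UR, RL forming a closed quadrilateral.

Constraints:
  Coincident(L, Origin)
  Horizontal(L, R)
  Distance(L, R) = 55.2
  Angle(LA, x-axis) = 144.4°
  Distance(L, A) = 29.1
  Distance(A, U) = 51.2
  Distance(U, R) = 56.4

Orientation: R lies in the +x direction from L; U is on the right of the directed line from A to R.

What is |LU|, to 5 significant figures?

26.012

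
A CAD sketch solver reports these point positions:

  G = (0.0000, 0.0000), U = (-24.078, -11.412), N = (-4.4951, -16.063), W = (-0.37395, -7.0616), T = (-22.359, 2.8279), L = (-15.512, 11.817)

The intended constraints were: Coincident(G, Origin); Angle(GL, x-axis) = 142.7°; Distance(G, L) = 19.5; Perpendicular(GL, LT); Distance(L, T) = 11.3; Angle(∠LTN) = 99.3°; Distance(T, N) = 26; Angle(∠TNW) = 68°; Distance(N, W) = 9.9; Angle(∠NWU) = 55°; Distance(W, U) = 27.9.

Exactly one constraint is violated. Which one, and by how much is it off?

Distance(W, U) = 27.9 — off by 3.80.

G = (0.00, 0.00) ✓; GL at 142.7° ✓; |GL| = 19.50 ✓; ∠(GL, LT) = 90.00° ✓; |LT| = 11.30 ✓; ∠LTN = 99.30° ✓; |TN| = 26.00 ✓; ∠TNW = 68.00° ✓; |NW| = 9.900 ✓; ∠NWU = 55.00° ✓; |WU| = 24.10 ✗.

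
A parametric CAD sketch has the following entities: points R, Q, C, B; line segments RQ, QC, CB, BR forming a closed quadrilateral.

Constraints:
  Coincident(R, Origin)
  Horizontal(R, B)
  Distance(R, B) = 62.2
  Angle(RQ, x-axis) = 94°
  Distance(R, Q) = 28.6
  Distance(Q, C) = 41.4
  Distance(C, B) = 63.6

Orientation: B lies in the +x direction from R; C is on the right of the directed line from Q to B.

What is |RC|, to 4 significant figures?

12.83

Checks: R = (0.00, 0.00) ✓; |QC| = 41.40 ✓; |CB| = 63.60 ✓.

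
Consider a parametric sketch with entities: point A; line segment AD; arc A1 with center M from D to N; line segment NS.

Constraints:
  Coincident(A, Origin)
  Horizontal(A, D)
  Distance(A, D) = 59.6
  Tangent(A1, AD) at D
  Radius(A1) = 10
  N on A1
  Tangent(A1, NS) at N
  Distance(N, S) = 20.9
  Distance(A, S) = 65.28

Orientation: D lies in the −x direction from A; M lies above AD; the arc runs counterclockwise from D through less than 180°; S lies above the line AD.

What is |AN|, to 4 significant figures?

51.73

Checks: |MN| = 10.00 ✓; ∠(MN, NS) = 90.00° ✓; |NS| = 20.90 ✓; |AS| = 65.28 ✓.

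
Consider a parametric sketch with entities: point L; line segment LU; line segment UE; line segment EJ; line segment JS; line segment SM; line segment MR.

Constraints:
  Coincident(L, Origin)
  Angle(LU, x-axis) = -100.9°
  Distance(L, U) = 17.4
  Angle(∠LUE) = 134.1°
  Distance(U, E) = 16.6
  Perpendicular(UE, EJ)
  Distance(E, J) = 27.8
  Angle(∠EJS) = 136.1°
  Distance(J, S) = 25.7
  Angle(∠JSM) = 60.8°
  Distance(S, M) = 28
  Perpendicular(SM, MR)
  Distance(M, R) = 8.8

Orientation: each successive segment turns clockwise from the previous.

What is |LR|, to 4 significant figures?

12.03

∠JSM = 60.8° gives SM at -39.90° from the x-axis; with |SM| = 28.0, M = (-6.151, 4.379). SM is perpendicular to MR, so MR runs at -129.9°; with |MR| = 8.8, R = (-11.80, -2.372). Then |LR| = |R − L| = 12.03.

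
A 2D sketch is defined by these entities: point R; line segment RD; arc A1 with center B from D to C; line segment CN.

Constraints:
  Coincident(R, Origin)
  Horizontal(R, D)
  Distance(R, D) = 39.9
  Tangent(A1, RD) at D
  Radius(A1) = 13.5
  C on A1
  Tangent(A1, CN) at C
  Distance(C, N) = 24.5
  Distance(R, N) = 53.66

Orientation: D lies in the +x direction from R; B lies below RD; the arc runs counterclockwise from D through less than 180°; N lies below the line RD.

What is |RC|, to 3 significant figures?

32.3

Checks: R = (0.00, 0.00) ✓; |BC| = 13.50 ✓; ∠(BC, CN) = 90.00° ✓; |CN| = 24.50 ✓; |RN| = 53.66 ✓.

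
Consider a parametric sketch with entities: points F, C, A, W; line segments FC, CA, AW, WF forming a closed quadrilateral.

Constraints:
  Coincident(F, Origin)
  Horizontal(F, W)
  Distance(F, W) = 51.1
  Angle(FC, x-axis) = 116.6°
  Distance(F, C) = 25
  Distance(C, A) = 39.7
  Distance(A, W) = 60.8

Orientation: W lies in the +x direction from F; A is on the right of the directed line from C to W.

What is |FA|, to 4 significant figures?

18.61

F is at the origin; F and W share the same y with |FW| = 51.1 and W in +x, so W = (51.1, 0). FC runs at 116.6° with |FC| = 25.0, so C = (-11.19, 22.35). A is determined by |CA| = 39.7 and |AW| = 60.8 together: it lies at the intersection of circle(C, 39.7) and circle(W, 60.8). With |CW| = 66.18, the foot of the radical line on CW is 17.07 from C and the perpendicular offset is √(39.7² − 17.07²) = 35.84. Taking the right-of-CW solution: A = (-7.232, -17.15).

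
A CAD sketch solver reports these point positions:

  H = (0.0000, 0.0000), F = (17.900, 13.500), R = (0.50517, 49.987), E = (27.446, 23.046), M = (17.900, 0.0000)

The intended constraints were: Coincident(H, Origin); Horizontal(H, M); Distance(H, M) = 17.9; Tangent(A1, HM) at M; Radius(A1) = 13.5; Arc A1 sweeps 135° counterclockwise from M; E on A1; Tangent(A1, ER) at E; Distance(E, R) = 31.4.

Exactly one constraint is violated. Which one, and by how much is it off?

Distance(E, R) = 31.4 — off by 6.70.

H = (0.00, 0.00) ✓; H.y = 0.00, M.y = 0.00 ✓; |HM| = 17.90 ✓; ∠(FM, MH) = 90.00° ✓; |FM| = 13.50 ✓; bearing(F→E) − bearing(F→M) = 135.0° ✓; |FE| = 13.50 ✓; ∠(FE, ER) = 90.00° ✓; |ER| = 38.10 ✗.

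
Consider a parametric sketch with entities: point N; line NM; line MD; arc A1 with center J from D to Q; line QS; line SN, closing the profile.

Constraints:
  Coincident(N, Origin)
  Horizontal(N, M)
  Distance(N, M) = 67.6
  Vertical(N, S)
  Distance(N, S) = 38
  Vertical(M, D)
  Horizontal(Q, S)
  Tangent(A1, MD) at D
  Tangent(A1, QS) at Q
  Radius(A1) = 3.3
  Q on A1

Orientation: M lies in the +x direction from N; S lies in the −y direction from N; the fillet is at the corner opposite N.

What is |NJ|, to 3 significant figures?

73.1

N is at the origin; N and M share the same y with |NM| = 67.6 and M on the +x side, so M = (67.6, 0.00). N and S share the same x with |NS| = 38.0 and S on the −y side, so S = (0.00, -38.0). The virtual corner opposite N is at (67.6, -38.0). The tangent condition forces JD to be normal to MD and since A1 is tangent to QS there, JQ ⟂ QS, with radius 3.3, so the center J sits 3.3 in from both sides at J = (64.3, -34.7). Then |NJ| = |J − N| = 73.1.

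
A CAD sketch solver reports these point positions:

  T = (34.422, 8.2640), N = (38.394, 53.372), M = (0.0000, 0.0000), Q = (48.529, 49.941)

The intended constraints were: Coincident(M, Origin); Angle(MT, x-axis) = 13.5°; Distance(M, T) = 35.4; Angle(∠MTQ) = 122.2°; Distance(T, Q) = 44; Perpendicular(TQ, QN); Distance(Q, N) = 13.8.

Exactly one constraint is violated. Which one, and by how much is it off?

Distance(Q, N) = 13.8 — off by 3.10.

M = (0.00, 0.00) ✓; MT at 13.50° ✓; |MT| = 35.40 ✓; ∠MTQ = 122.2° ✓; |TQ| = 44.00 ✓; ∠(TQ, QN) = 90.00° ✓; |QN| = 10.70 ✗.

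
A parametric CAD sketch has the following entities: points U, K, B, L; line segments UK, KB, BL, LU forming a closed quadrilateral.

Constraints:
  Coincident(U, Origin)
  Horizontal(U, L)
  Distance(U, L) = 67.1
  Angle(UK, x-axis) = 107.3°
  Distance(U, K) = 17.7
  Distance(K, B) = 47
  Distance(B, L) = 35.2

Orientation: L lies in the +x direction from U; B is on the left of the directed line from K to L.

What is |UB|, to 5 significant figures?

47.625

U is at the origin; UL is horizontal with |UL| = 67.1 and L in +x, so L = (67.1, 0). UK runs at 107.3° with |UK| = 17.7, so K = (-5.2635, 16.899). B is determined by |KB| = 47.0 and |BL| = 35.2 together: it lies at the intersection of circle(K, 47.0) and circle(L, 35.2). With |KL| = 74.311, the foot of the radical line on KL is 43.682 from K and the perpendicular offset is √(47.0² − 43.682²) = 17.347. Taking the left-of-KL solution: B = (41.219, 23.858).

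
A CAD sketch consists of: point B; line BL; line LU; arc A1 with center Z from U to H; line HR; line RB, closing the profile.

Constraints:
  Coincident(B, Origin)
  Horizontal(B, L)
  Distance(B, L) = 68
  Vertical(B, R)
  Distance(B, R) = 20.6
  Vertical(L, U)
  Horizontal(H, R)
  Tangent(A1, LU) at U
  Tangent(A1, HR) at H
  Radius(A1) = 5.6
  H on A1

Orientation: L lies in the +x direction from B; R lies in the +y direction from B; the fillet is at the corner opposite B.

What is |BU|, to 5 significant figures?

69.635

B is at the origin; B and L share the same y with |BL| = 68.0 and L on the +x side, so L = (68.000, 0.0000). B and R share the same x with |BR| = 20.6 and R on the +y side, so R = (0.0000, 20.600). The virtual corner opposite B is at (68.000, 20.600). The tangent condition forces ZU to be normal to LU and the tangent condition forces ZH to be normal to HR, with radius 5.6, so the center Z sits 5.6 in from both sides at Z = (62.400, 15.000). That places the tangent points at U = (68.000, 15.000) on LU and H = (62.400, 20.600) on HR. Then |BU| = |U − B| = 69.635.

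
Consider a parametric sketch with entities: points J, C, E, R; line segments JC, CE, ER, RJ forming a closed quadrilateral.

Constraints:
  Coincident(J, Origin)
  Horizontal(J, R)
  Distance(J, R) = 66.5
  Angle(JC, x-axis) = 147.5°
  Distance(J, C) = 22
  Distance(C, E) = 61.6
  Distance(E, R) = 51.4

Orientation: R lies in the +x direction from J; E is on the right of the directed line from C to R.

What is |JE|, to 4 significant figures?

40.31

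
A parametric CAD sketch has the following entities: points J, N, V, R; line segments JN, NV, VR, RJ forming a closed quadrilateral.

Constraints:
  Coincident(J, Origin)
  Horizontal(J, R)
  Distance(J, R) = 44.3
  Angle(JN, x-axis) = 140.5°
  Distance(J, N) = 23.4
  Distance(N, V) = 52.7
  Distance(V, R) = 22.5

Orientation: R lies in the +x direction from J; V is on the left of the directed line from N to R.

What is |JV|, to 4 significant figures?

39.87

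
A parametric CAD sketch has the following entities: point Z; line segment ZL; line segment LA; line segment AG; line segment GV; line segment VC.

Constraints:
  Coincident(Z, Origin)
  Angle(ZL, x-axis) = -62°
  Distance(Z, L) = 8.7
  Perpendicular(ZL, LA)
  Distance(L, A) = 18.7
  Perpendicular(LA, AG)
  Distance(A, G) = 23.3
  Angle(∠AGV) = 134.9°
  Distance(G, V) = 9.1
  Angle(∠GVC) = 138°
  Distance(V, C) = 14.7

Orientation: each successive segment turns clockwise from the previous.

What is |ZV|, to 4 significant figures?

24.33

The perpendicularity gives AG at right angles to LA, so AG runs at 118.0°; with |AG| = 23.3, G = (-23.37, 4.112). ∠AGV = 134.9° gives GV at 72.90° from the x-axis; with |GV| = 9.1, V = (-20.69, 12.81). Then |ZV| = |V − Z| = 24.33.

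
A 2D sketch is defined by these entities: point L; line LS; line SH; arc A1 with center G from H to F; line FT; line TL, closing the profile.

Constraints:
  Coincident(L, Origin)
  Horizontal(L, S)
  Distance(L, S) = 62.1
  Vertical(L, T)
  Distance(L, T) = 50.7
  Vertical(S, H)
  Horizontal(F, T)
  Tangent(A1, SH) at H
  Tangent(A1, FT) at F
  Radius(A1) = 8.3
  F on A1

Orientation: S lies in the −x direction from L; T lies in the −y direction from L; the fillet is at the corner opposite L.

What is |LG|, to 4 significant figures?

68.50

LT is vertical with |LT| = 50.7 and T on the −y side, so T = (0.000, -50.70). The virtual corner opposite L is at (-62.10, -50.70). The tangent condition forces GH to be normal to SH and the tangent condition forces GF to be normal to FT, with radius 8.3, so the center G sits 8.3 in from both sides at G = (-53.80, -42.40). Then |LG| = |G − L| = 68.50.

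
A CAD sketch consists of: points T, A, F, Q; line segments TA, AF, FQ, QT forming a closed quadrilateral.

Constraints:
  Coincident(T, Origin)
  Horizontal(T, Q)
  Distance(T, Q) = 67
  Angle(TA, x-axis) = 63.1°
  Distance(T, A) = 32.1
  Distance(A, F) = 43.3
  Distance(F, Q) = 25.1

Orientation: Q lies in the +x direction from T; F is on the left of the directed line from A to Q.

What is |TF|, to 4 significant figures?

62.00

Checks: |AF| = 43.30 ✓; |FQ| = 25.10 ✓.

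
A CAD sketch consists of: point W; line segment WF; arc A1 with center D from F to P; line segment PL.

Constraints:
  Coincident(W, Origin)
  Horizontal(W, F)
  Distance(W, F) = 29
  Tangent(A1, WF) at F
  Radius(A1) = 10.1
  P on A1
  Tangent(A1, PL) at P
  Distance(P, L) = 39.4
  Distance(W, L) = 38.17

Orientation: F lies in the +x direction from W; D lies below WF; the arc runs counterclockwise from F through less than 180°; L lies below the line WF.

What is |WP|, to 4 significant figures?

20.98

Checks: |DP| = 10.10 ✓; ∠(DP, PL) = 90.00° ✓; |PL| = 39.40 ✓; |WL| = 38.17 ✓.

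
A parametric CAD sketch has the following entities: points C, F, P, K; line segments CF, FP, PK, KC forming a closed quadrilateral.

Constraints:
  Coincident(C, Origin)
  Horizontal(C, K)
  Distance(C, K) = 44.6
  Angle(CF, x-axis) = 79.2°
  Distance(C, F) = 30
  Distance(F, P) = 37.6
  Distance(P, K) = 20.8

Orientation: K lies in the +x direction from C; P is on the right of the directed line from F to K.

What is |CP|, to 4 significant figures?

24.29

Checks: |FP| = 37.60 ✓; |PK| = 20.80 ✓.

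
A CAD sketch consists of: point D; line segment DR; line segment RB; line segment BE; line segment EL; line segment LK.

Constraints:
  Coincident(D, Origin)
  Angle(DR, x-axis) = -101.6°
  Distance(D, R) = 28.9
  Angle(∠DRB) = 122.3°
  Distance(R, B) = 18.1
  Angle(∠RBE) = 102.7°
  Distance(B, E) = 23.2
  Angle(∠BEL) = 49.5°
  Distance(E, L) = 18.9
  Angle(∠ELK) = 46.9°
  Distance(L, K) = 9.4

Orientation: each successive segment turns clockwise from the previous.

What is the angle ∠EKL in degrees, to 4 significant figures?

104.3°

∠BEL = 49.5° gives EL at -7.100° from the x-axis; with |EL| = 18.9, L = (-16.76, -17.68). ∠ELK = 46.9° gives LK at -140.2° from the x-axis; with |LK| = 9.4, K = (-23.98, -23.69). Then cos ∠EKL = KE·KL / (|KE||KL|), giving 104.3°.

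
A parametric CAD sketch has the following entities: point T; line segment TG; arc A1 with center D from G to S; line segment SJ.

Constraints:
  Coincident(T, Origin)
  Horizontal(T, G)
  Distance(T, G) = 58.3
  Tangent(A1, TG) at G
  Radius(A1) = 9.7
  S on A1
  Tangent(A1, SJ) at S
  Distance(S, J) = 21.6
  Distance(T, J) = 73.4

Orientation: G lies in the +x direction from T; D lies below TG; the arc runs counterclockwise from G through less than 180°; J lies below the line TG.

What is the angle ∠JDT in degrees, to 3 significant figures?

118°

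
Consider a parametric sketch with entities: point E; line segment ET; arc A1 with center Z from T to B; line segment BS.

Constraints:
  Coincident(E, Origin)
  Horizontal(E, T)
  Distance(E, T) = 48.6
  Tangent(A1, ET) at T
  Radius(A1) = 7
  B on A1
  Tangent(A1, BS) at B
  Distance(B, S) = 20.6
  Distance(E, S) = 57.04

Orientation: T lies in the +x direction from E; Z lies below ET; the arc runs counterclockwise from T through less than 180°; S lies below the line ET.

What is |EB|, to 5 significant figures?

43.094

Checks: |ZB| = 7.000 ✓; ∠(ZB, BS) = 90.00° ✓; |BS| = 20.60 ✓; |ES| = 57.04 ✓.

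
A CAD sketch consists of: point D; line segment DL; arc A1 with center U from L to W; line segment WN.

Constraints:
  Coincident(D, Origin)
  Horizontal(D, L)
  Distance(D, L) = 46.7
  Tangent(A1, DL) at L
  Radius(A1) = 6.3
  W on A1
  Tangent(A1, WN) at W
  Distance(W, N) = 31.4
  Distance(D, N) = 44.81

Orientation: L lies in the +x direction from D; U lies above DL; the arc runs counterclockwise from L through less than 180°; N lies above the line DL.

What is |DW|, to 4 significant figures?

52.38

D is at the origin; D and L share the same y with |DL| = 46.7 and L on the +x side, so L = (46.70, 0.000). Since A1 is tangent to DL there, UL ⟂ DL, so U = L + (0, 6.3) = (46.70, 6.300). Since UW ⟂ WN (tangency), |UN| = √(6.3² + 31.4²) = 32.03 regardless of where W sits on A1. So N lies on both circle(D, 44.81) and circle(U, 32.03); the above-DL intersection is N = (29.77, 33.49). W is the foot of the tangent from N: W = (51.29, 10.62).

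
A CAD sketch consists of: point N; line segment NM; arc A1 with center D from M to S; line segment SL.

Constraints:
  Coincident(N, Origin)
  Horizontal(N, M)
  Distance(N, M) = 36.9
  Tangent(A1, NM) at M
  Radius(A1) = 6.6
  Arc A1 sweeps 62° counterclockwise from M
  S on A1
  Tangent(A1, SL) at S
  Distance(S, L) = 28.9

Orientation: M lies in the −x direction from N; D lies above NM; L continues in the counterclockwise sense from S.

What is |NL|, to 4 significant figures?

33.89

N is at the origin; NM is horizontal with |NM| = 36.9 and M on the −x side, so M = (-36.90, 0.000). A1 meets NM tangentially, so DM is at right angles to NM, so D = M + (0, 6.6) = (-36.90, 6.600). On A1, M sits at bearing -90° from D; a 62° counterclockwise sweep puts S at bearing -28°, so S = D + 6.6·(cos -28°, sin -28°) = (-31.07, 3.501). Since A1 is tangent to SL there, DS ⟂ SL, so SL runs along (−sin -28°, cos -28°); with |SL| = 28.9, L = (-17.50, 29.02). Then |NL| = |L − N| = 33.89.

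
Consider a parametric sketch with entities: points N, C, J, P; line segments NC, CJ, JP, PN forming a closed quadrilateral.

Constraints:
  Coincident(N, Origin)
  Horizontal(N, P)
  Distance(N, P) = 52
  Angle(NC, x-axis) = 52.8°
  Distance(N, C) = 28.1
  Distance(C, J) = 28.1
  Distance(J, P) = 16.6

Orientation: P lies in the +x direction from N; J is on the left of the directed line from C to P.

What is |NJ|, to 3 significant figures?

46.3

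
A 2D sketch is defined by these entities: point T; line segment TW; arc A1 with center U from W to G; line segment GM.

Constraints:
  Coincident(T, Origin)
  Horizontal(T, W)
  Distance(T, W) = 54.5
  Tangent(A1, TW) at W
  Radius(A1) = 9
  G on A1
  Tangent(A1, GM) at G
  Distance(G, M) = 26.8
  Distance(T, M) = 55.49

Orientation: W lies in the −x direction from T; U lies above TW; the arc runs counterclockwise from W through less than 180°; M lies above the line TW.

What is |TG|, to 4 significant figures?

46.27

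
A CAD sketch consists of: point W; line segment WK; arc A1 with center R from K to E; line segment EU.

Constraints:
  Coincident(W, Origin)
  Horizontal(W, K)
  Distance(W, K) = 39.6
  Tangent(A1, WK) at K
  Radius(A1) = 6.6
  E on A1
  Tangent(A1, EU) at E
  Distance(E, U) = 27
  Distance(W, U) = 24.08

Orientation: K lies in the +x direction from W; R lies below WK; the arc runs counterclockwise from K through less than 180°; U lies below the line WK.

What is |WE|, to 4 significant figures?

35.36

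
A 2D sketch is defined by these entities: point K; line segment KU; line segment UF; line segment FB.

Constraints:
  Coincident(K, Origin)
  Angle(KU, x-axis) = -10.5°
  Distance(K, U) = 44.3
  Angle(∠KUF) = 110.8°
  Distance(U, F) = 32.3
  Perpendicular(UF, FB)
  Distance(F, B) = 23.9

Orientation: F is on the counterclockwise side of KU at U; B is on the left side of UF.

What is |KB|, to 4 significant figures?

51.12

K is at the origin; KU runs at -10.5° with length 44.3, so U = 44.3·(cos -10.5°, sin -10.5°) = (43.56, -8.073). ∠KUF = 110.8°, so UF runs at -10.5° + (180° − 110.8°) = 58.70° from the x-axis; with |UF| = 32.3, F = U + 32.3·(cos 58.70°, sin 58.70°) = (60.34, 19.53). UF is perpendicular to FB; with |FB| = 23.9 on the left of UF, B = F + 23.9·(-0.8545, 0.5195) = (39.92, 31.94). Then |KB| = |B − K| = 51.12.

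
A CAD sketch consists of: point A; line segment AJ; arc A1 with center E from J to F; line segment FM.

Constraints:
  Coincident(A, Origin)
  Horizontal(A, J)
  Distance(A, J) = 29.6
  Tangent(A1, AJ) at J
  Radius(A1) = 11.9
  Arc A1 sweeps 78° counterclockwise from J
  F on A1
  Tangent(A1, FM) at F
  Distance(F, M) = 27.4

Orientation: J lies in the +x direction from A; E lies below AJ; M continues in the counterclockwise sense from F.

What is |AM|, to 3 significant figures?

38.2

A is at the origin; AJ is horizontal with |AJ| = 29.6 and J on the +x side, so J = (29.6, 0.00). Since A1 is tangent to AJ there, EJ ⟂ AJ, so E = J + (0, -11.9) = (29.6, -11.9). On A1, J sits at bearing 90° from E; a 78° counterclockwise sweep puts F at bearing 168°, so F = E + 11.9·(cos 168°, sin 168°) = (18.0, -9.43). A1 meets FM tangentially, so EF is at right angles to FM, so FM runs along (−sin 168°, cos 168°); with |FM| = 27.4, M = (12.3, -36.2). Then |AM| = |M − A| = 38.2.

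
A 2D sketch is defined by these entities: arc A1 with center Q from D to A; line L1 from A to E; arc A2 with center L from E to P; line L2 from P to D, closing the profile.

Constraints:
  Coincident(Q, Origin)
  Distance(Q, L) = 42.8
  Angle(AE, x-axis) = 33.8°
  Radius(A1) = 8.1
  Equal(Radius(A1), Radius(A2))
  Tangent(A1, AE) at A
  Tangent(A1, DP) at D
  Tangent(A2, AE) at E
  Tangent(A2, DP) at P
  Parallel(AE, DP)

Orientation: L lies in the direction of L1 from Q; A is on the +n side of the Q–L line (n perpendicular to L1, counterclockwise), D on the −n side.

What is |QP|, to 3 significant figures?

43.6

Tangency of A1 to both parallel lines with radius 8.1 puts A and D at Q ± 8.1·n: A = (-4.51, 6.73), D = (4.51, -6.73). Equal radii place E and P the same way about L: E = L + 8.1·n = (31.1, 30.5), P = L − 8.1·n = (40.1, 17.1). Then |QP| = |P − Q| = 43.6.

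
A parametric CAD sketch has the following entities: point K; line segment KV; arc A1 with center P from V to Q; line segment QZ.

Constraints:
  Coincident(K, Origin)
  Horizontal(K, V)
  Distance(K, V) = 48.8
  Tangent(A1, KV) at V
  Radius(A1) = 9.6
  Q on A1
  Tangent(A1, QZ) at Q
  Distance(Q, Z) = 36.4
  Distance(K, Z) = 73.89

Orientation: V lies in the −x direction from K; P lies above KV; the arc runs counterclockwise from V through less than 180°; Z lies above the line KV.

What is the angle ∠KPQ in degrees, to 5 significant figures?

39.547°

K is at the origin; KV is horizontal with |KV| = 48.8 and V on the −x side, so V = (-48.800, 0.0000). A1 meets KV tangentially, so PV is at right angles to KV, so P = V + (0, 9.6) = (-48.800, 9.6000). Since PQ ⟂ QZ (tangency), |PZ| = √(9.6² + 36.4²) = 37.645 regardless of where Q sits on A1. So Z lies on both circle(K, 73.89) and circle(P, 37.645); the above-KV intersection is Z = (-57.679, 46.182). Q is the foot of the tangent from Z: Q = (-40.357, 14.169).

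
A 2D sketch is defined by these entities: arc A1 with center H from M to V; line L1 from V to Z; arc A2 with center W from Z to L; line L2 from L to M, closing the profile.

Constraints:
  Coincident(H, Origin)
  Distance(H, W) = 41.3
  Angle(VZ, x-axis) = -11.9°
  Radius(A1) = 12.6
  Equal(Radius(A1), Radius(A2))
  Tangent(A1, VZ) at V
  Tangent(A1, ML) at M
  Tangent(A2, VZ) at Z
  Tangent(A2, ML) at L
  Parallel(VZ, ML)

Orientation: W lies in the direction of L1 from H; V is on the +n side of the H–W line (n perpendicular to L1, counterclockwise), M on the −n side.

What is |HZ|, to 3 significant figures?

43.2

Tangency of A1 to both parallel lines with radius 12.6 puts V and M at H ± 12.6·n: V = (2.60, 12.3), M = (-2.60, -12.3). Equal radii place Z and L the same way about W: Z = W + 12.6·n = (43.0, 3.81), L = W − 12.6·n = (37.8, -20.8). Then |HZ| = |Z − H| = 43.2.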